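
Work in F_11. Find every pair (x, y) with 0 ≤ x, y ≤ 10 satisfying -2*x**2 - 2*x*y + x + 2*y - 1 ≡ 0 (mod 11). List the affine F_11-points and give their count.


Affine F_11-points: {(0, 6), (2, 2), (3, 7), (4, 8), (5, 8), (6, 1), (7, 7), (8, 0), (9, 0), (10, 1)}; count = 10.

For each of the 121 pairs (x, y) ∈ F_11², evaluate f(x, y) mod 11. Record the zeros.
  x = 0: [0↦10, 1↦1, 2↦3, 3↦5, 4↦7, 5↦9, 6↦0, 7↦2, 8↦4, 9↦6, 10↦8]  zeros at y ∈ {6}
  x = 1: [0↦9, 1↦9, 2↦9, 3↦9, 4↦9, 5↦9, 6↦9, 7↦9, 8↦9, 9↦9, 10↦9]  zeros at y ∈ ∅
  x = 2: [0↦4, 1↦2, 2↦0, 3↦9, 4↦7, 5↦5, 6↦3, 7↦1, 8↦10, 9↦8, 10↦6]  zeros at y ∈ {2}
  x = 3: [0↦6, 1↦2, 2↦9, 3↦5, 4↦1, 5↦8, 6↦4, 7↦0, 8↦7, 9↦3, 10↦10]  zeros at y ∈ {7}
  x = 4: [0↦4, 1↦9, 2↦3, 3↦8, 4↦2, 5↦7, 6↦1, 7↦6, 8↦0, 9↦5, 10↦10]  zeros at y ∈ {8}
  x = 5: [0↦9, 1↦1, 2↦4, 3↦7, 4↦10, 5↦2, 6↦5, 7↦8, 8↦0, 9↦3, 10↦6]  zeros at y ∈ {8}
  x = 6: [0↦10, 1↦0, 2↦1, 3↦2, 4↦3, 5↦4, 6↦5, 7↦6, 8↦7, 9↦8, 10↦9]  zeros at y ∈ {1}
  x = 7: [0↦7, 1↦6, 2↦5, 3↦4, 4↦3, 5↦2, 6↦1, 7↦0, 8↦10, 9↦9, 10↦8]  zeros at y ∈ {7}
  x = 8: [0↦0, 1↦8, 2↦5, 3↦2, 4↦10, 5↦7, 6↦4, 7↦1, 8↦9, 9↦6, 10↦3]  zeros at y ∈ {0}
  x = 9: [0↦0, 1↦6, 2↦1, 3↦7, 4↦2, 5↦8, 6↦3, 7↦9, 8↦4, 9↦10, 10↦5]  zeros at y ∈ {0}
  x = 10: [0↦7, 1↦0, 2↦4, 3↦8, 4↦1, 5↦5, 6↦9, 7↦2, 8↦6, 9↦10, 10↦3]  zeros at y ∈ {1}
Collecting zeros: affine points = {(0, 6), (2, 2), (3, 7), (4, 8), (5, 8), (6, 1), (7, 7), (8, 0), (9, 0), (10, 1)}.
Total count |C(F_11)_aff| = 10.


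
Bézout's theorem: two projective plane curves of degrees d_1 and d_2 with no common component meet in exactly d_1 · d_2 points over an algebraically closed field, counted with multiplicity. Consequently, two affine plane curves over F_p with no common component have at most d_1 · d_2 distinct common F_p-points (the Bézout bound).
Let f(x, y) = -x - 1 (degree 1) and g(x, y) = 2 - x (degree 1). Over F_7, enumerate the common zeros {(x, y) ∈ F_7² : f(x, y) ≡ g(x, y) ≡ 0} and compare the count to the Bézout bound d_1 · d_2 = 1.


Common zeros: ∅; count = 0; Bézout bound = 1.

deg(f) = 1, deg(g) = 1, so Bézout bound = 1.
Scan x ∈ F_7. For each x, list the y ∈ F_7 with f(x, y) ≡ 0 and those with g(x, y) ≡ 0 (mod 7); the common zeros in that column are the intersection.
  x = 0: f ≡ 0 at y ∈ ∅; g ≡ 0 at y ∈ ∅; common: ∅.
  x = 1: f ≡ 0 at y ∈ ∅; g ≡ 0 at y ∈ ∅; common: ∅.
  x = 2: f ≡ 0 at y ∈ ∅; g ≡ 0 at y ∈ {0, 1, 2, 3, 4, 5, 6}; common: ∅.
  x = 3: f ≡ 0 at y ∈ ∅; g ≡ 0 at y ∈ ∅; common: ∅.
  x = 4: f ≡ 0 at y ∈ ∅; g ≡ 0 at y ∈ ∅; common: ∅.
  x = 5: f ≡ 0 at y ∈ ∅; g ≡ 0 at y ∈ ∅; common: ∅.
  x = 6: f ≡ 0 at y ∈ {0, 1, 2, 3, 4, 5, 6}; g ≡ 0 at y ∈ ∅; common: ∅.
Collecting: common zeros = ∅, so the count is 0.
Comparison with the Bézout bound: 0 ≤ 1 = deg(f)·deg(g), as expected for curves with no common component (the affine F_7-count falls short of the bound because intersections may lie at infinity, over extension fields, or carry multiplicity).


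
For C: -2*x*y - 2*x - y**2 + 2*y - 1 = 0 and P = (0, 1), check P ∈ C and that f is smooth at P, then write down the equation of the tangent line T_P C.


Tangent line at P: -4*x = 0.

Step 1: f(0, 1) = 0, so P lies on C.
Step 2: partial derivatives
  f_x(x, y) = -2*y - 2, f_y(x, y) = -2*x - 2*y + 2.
  f_x(P) = -4, f_y(P) = 0 (gradient nonzero, so P is smooth).
Step 3: tangent line at P: -4·(x − 0) + 0·(y − 1) = 0.
Expanding: -4*x = 0.


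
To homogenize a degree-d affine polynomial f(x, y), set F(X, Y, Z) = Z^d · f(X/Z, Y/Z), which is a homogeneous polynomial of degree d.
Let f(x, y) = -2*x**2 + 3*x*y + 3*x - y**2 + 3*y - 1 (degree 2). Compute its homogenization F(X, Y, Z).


F(X, Y, Z) = -2*X**2 + 3*X*Y + 3*X*Z - Y**2 + 3*Y*Z - Z**2

deg(f) = 2.
Substitute x = X/Z, y = Y/Z into f, then multiply by Z^2.
  monomial -2·x^2·y^0 ↦ -2·X^2·Y^0·Z^0.
  monomial 3·x^1·y^1 ↦ 3·X^1·Y^1·Z^0.
  monomial 3·x^1·y^0 ↦ 3·X^1·Y^0·Z^1.
  monomial -1·x^0·y^2 ↦ -1·X^0·Y^2·Z^0.
  monomial 3·x^0·y^1 ↦ 3·X^0·Y^1·Z^1.
  monomial -1·x^0·y^0 ↦ -1·X^0·Y^0·Z^2.
Collecting: F(X, Y, Z) = -2*X**2 + 3*X*Y + 3*X*Z - Y**2 + 3*Y*Z - Z**2.


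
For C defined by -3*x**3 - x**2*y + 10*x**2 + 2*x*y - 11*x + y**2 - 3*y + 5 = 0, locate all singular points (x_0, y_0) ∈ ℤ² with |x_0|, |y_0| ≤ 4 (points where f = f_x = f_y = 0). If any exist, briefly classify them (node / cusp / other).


Singular points: {(1, 1)}; classification: cusp.

Compute partial derivatives:
  f_x = -9*x**2 - 2*x*y + 20*x + 2*y - 11.
  f_y = -x**2 + 2*x + 2*y - 3.
Scan x_0 ∈ {−4, ..., 4}. For each x_0, f_y(x_0, y) is a polynomial in y; find its integer roots y ∈ {−4, ..., 4}, then test f_x and f at those candidates.
  x = -4: f_y(-4, y) = 2*y - 27; no integer root y with |y| ≤ 4.
  x = -3: f_y(-3, y) = 2*y - 18; no integer root y with |y| ≤ 4.
  x = -2: f_y(-2, y) = 2*y - 11; no integer root y with |y| ≤ 4.
  x = -1: f_y(-1, y) = 2*y - 6; vanishes at y ∈ {3}. (-1, 3): f_x = -28 ≠ 0.
  x = 0: f_y(0, y) = 2*y - 3; no integer root y with |y| ≤ 4.
  x = 1: f_y(1, y) = 2*y - 2; vanishes at y ∈ {1}. (1, 1): f_x = 0, f = 0 — SINGULAR.
  x = 2: f_y(2, y) = 2*y - 3; no integer root y with |y| ≤ 4.
  x = 3: f_y(3, y) = 2*y - 6; vanishes at y ∈ {3}. (3, 3): f_x = -44 ≠ 0.
  x = 4: f_y(4, y) = 2*y - 11; no integer root y with |y| ≤ 4.
Only singular point on the grid: (1, 1).
Classify: substitute x = 1 + u, y = 1 + v and expand: f = -3*u**3 - u**2*v + v**2.
No constant or linear terms (consistent with a singular point). Quadratic part: v**2. Cubic part: -3*u**3 - u**2*v.
The quadratic part v**2 is a perfect square, so there is a single (double) tangent line v = 0, i.e. y = 1. Restricting the cubic part to that line (v = 0) leaves -3*u**3 ≠ 0, so f is not divisible by v and the branch is v² ≈ 3*u**3 to lowest order — this is a cusp.
Classification: cusp.


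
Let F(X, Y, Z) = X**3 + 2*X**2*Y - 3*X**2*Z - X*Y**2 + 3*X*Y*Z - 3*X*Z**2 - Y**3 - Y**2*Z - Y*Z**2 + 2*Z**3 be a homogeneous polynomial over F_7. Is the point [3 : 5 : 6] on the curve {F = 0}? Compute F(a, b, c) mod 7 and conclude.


F(3,5,6) ≡ 6 (mod 7); P is NOT on the curve.

Evaluate F(3, 5, 6) term-by-term (mod 7).
  X**3 ↦ 1·27·1·1 = 27
  2*X**2*Y ↦ 2·9·5·1 = 90
  -3*X**2*Z ↦ -3·9·1·6 = -162
  -X*Y**2 ↦ -1·3·25·1 = -75
  3*X*Y*Z ↦ 3·3·5·6 = 270
  -3*X*Z**2 ↦ -3·3·1·36 = -324
  -Y**3 ↦ -1·1·125·1 = -125
  -Y**2*Z ↦ -1·1·25·6 = -150
  -Y*Z**2 ↦ -1·1·5·36 = -180
  2*Z**3 ↦ 2·1·1·216 = 432
Sum: F(3, 5, 6) = (27) + (90) + (-162) + (-75) + (270) + (-324) + (-125) + (-150) + (-180) + (432) = -197.
Reducing mod 7: -197 ≡ 6 (mod 7).
Since F(a, b, c) ≡ 6 ≠ 0 (mod 7), P does NOT lie on the curve.


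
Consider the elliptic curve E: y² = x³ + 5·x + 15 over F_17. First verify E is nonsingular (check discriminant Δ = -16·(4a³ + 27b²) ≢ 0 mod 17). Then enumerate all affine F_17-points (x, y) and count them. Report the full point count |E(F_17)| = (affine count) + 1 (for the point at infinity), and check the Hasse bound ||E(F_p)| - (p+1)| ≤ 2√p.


Affine points = {(0, 7), (0, 10), (1, 2), (1, 15), (2, 4), (2, 13), (7, 6), (7, 11), (12, 1), (12, 16), (13, 4), (13, 13), (16, 3), (16, 14)}; affine count = 14; |E(F_17)| = 15.

Discriminant check: Δ ∝ 4a³ + 27b² = 4·5³ + 27·15² = 4·125 + 27·225 ≡ 13 (mod 17). Nonzero ⇒ E is nonsingular.
For each x ∈ F_17, compute rhs = x³ + 5·x + 15 mod 17, then count y ∈ F_17 with y² ≡ rhs.
  x = 0: rhs = 15, matching y values: 7, 10 (2 points).
  x = 1: rhs = 4, matching y values: 2, 15 (2 points).
  x = 2: rhs = 16, matching y values: 4, 13 (2 points).
  x = 3: rhs = 6, matching y values: none (0 points).
  x = 4: rhs = 14, matching y values: none (0 points).
  x = 5: rhs = 12, matching y values: none (0 points).
  x = 6: rhs = 6, matching y values: none (0 points).
  x = 7: rhs = 2, matching y values: 6, 11 (2 points).
  x = 8: rhs = 6, matching y values: none (0 points).
  x = 9: rhs = 7, matching y values: none (0 points).
  x = 10: rhs = 11, matching y values: none (0 points).
  x = 11: rhs = 7, matching y values: none (0 points).
  x = 12: rhs = 1, matching y values: 1, 16 (2 points).
  x = 13: rhs = 16, matching y values: 4, 13 (2 points).
  x = 14: rhs = 7, matching y values: none (0 points).
  x = 15: rhs = 14, matching y values: none (0 points).
  x = 16: rhs = 9, matching y values: 3, 14 (2 points).
Total affine count: 14.
Full point count |E(F_17)| = 14 + 1 = 15.
Hasse bound: |15 − (17+1)| = |-3| = 3 ≤ 2√17 ≈ 8.2462 ✓.


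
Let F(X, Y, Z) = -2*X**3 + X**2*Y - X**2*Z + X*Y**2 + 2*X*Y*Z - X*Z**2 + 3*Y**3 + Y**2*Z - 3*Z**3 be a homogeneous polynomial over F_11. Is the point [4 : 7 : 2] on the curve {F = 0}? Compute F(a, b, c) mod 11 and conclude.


F(4,7,2) ≡ 5 (mod 11); P is NOT on the curve.

Evaluate F(4, 7, 2) term-by-term (mod 11).
  -2*X**3 ↦ -2·64·1·1 = -128
  X**2*Y ↦ 1·16·7·1 = 112
  -X**2*Z ↦ -1·16·1·2 = -32
  X*Y**2 ↦ 1·4·49·1 = 196
  2*X*Y*Z ↦ 2·4·7·2 = 112
  -X*Z**2 ↦ -1·4·1·4 = -16
  3*Y**3 ↦ 3·1·343·1 = 1029
  Y**2*Z ↦ 1·1·49·2 = 98
  -3*Z**3 ↦ -3·1·1·8 = -24
Sum: F(4, 7, 2) = (-128) + (112) + (-32) + (196) + (112) + (-16) + (1029) + (98) + (-24) = 1347.
Reducing mod 11: 1347 ≡ 5 (mod 11).
Since F(a, b, c) ≡ 5 ≠ 0 (mod 11), P does NOT lie on the curve.


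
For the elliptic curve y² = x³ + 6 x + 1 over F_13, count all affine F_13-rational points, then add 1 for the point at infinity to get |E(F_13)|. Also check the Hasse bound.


Affine points = {(0, 1), (0, 12), (5, 0), (7, 3), (7, 10), (9, 2), (9, 11)}; affine count = 7; |E(F_13)| = 8.

Discriminant check: Δ ∝ 4a³ + 27b² = 4·6³ + 27·1² = 4·216 + 27·1 ≡ 7 (mod 13). Nonzero ⇒ E is nonsingular.
For each x ∈ F_13, compute rhs = x³ + 6·x + 1 mod 13, then count y ∈ F_13 with y² ≡ rhs.
  x = 0: rhs = 1, matching y values: 1, 12 (2 points).
  x = 1: rhs = 8, matching y values: none (0 points).
  x = 2: rhs = 8, matching y values: none (0 points).
  x = 3: rhs = 7, matching y values: none (0 points).
  x = 4: rhs = 11, matching y values: none (0 points).
  x = 5: rhs = 0, matching y values: 0 (1 points).
  x = 6: rhs = 6, matching y values: none (0 points).
  x = 7: rhs = 9, matching y values: 3, 10 (2 points).
  x = 8: rhs = 2, matching y values: none (0 points).
  x = 9: rhs = 4, matching y values: 2, 11 (2 points).
  x = 10: rhs = 8, matching y values: none (0 points).
  x = 11: rhs = 7, matching y values: none (0 points).
  x = 12: rhs = 7, matching y values: none (0 points).
Total affine count: 7.
Full point count |E(F_13)| = 7 + 1 = 8.
Hasse bound: |8 − (13+1)| = |-6| = 6 ≤ 2√13 ≈ 7.2111 ✓.


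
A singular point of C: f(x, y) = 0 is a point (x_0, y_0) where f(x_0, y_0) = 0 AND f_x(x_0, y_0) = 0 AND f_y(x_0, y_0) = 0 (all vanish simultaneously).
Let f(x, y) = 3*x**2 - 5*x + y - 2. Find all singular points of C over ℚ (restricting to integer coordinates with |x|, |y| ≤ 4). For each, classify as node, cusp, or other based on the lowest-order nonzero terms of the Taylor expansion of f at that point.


No singular points in the scanned grid; C is smooth there.

Compute partial derivatives:
  f_x = 6*x - 5.
  f_y = 1.
f_y = 1 is a nonzero constant, so f_y never vanishes: no point (x, y) can satisfy f = f_x = f_y = 0. In particular no (x, y) ∈ {−4, ..., 4}² is singular; the curve is smooth.


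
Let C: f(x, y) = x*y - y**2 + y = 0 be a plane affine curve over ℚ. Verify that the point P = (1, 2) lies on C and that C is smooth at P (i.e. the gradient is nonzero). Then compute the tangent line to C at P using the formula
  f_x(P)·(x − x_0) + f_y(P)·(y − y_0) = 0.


Tangent line at P: 2*x - 2*y + 2 = 0.

Step 1: f(1, 2) = 0, so P lies on C.
Step 2: partial derivatives
  f_x(x, y) = y, f_y(x, y) = x - 2*y + 1.
  f_x(P) = 2, f_y(P) = -2 (gradient nonzero, so P is smooth).
Step 3: tangent line at P: 2·(x − 1) + -2·(y − 2) = 0.
Expanding: 2*x - 2*y + 2 = 0.


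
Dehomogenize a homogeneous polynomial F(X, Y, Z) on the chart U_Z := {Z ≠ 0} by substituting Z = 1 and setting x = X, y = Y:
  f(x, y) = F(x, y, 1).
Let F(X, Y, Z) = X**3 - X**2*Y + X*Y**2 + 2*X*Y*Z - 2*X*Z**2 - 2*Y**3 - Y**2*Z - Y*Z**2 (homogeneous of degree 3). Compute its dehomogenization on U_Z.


f(x, y) = x**3 - x**2*y + x*y**2 + 2*x*y - 2*x - 2*y**3 - y**2 - y

On U_Z we set Z = 1. Each monomial c·X^i·Y^j·Z^k in F becomes c·x^i·y^j·1^k = c·x^i·y^j.
Substituting Z = 1: F(X, Y, 1) = x**3 - x**2*y + x*y**2 + 2*x*y - 2*x - 2*y**3 - y**2 - y.
Note: deg(f) ≤ deg(F) = 3; strict inequality happens when F is divisible by Z (lost terms).


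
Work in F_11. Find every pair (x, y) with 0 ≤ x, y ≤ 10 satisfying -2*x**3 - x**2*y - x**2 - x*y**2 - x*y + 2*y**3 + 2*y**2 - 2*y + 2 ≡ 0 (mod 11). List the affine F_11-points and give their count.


Affine F_11-points: {(0, 2), (0, 4), (1, 2), (3, 2), (7, 10), (9, 9)}; count = 6.

For each of the 121 pairs (x, y) ∈ F_11², evaluate f(x, y) mod 11. Record the zeros.
  x = 0: [0↦2, 1↦4, 2↦0, 3↦2, 4↦0, 5↦6, 6↦10, 7↦2, 8↦5, 9↦9, 10↦4]  zeros at y ∈ {2, 4}
  x = 1: [0↦10, 1↦9, 2↦0, 3↦6, 4↦6, 5↦1, 6↦3, 7↦2, 8↦10, 9↦6, 10↦2]  zeros at y ∈ {2}
  x = 2: [0↦4, 1↦9, 2↦4, 3↦1, 4↦1, 5↦5, 6↦3, 7↦7, 8↦7, 9↦4, 10↦10]  zeros at y ∈ ∅
  x = 3: [0↦5, 1↦3, 2↦0, 3↦8, 4↦6, 5↦6, 6↦9, 7↦5, 8↦6, 9↦2, 10↦5]  zeros at y ∈ {2}
  x = 4: [0↦1, 1↦1, 2↦9, 3↦4, 4↦9, 5↦3, 6↦9, 7↦6, 8↦6, 9↦10, 10↦8]  zeros at y ∈ ∅
  x = 5: [0↦2, 1↦2, 2↦8, 3↦10, 4↦9, 5↦6, 6↦2, 7↦9, 8↦6, 9↦5, 10↦7]  zeros at y ∈ ∅
  x = 6: [0↦7, 1↦5, 2↦7, 3↦3, 4↦5, 5↦3, 6↦9, 7↦2, 8↦5, 9↦8, 10↦1]  zeros at y ∈ ∅
  x = 7: [0↦4, 1↦9, 2↦5, 3↦4, 4↦7, 5↦4, 6↦7, 7↦6, 8↦2, 9↦7, 10↦0]  zeros at y ∈ {10}
  x = 8: [0↦3, 1↦2, 2↦1, 3↦1, 4↦3, 5↦8, 6↦6, 7↦9, 8↦7, 9↦1, 10↦3]  zeros at y ∈ ∅
  x = 9: [0↦3, 1↦5, 2↦5, 3↦4, 4↦3, 5↦3, 6↦5, 7↦10, 8↦8, 9↦0, 10↦9]  zeros at y ∈ {9}
  x = 10: [0↦3, 1↦6, 2↦5, 3↦1, 4↦6, 5↦10, 6↦3, 7↦8, 8↦4, 9↦3, 10↦6]  zeros at y ∈ ∅
Collecting zeros: affine points = {(0, 2), (0, 4), (1, 2), (3, 2), (7, 10), (9, 9)}.
Total count |C(F_11)_aff| = 6.


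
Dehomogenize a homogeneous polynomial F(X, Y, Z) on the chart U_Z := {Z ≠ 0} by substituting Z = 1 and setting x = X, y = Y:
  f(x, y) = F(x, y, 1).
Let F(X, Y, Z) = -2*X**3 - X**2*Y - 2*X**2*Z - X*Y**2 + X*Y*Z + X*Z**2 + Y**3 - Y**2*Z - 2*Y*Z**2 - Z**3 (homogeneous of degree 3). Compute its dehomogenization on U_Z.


f(x, y) = -2*x**3 - x**2*y - 2*x**2 - x*y**2 + x*y + x + y**3 - y**2 - 2*y - 1

On U_Z we set Z = 1. Each monomial c·X^i·Y^j·Z^k in F becomes c·x^i·y^j·1^k = c·x^i·y^j.
Substituting Z = 1: F(X, Y, 1) = -2*x**3 - x**2*y - 2*x**2 - x*y**2 + x*y + x + y**3 - y**2 - 2*y - 1.
Note: deg(f) ≤ deg(F) = 3; strict inequality happens when F is divisible by Z (lost terms).


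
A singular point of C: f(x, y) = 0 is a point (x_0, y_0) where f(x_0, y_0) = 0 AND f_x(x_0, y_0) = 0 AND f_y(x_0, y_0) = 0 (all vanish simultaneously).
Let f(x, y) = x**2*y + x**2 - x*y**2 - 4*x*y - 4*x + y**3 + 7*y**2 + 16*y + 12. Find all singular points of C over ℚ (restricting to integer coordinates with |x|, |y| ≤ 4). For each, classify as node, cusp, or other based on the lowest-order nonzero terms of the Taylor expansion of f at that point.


Singular points: {(0, -2)}; classification: node.

Compute partial derivatives:
  f_x = 2*x*y + 2*x - y**2 - 4*y - 4.
  f_y = x**2 - 2*x*y - 4*x + 3*y**2 + 14*y + 16.
Scan x_0 ∈ {−4, ..., 4}. For each x_0, f_y(x_0, y) is a polynomial in y; find its integer roots y ∈ {−4, ..., 4}, then test f_x and f at those candidates.
  x = -4: f_y(-4, y) = 3*y**2 + 22*y + 48; no integer root y with |y| ≤ 4.
  x = -3: f_y(-3, y) = 3*y**2 + 20*y + 37; no integer root y with |y| ≤ 4.
  x = -2: f_y(-2, y) = 3*y**2 + 18*y + 28; no integer root y with |y| ≤ 4.
  x = -1: f_y(-1, y) = 3*y**2 + 16*y + 21; vanishes at y ∈ {-3}. (-1, -3): f_x = 3 ≠ 0.
  x = 0: f_y(0, y) = 3*y**2 + 14*y + 16; vanishes at y ∈ {-2}. (0, -2): f_x = 0, f = 0 — SINGULAR.
  x = 1: f_y(1, y) = 3*y**2 + 12*y + 13; no integer root y with |y| ≤ 4.
  x = 2: f_y(2, y) = 3*y**2 + 10*y + 12; no integer root y with |y| ≤ 4.
  x = 3: f_y(3, y) = 3*y**2 + 8*y + 13; no integer root y with |y| ≤ 4.
  x = 4: f_y(4, y) = 3*y**2 + 6*y + 16; no integer root y with |y| ≤ 4.
Only singular point on the grid: (0, -2).
Classify: substitute x = 0 + u, y = -2 + v and expand: f = u**2*v - u**2 - u*v**2 + v**3 + v**2.
No constant or linear terms (consistent with a singular point). Quadratic part: -u**2 + v**2. Cubic part: u**2*v - u*v**2 + v**3.
The quadratic part v**2 - u**2 = (v − u)(v + u) splits into two distinct linear factors, so there are two distinct tangent lines y − -2 = ±(x − 0) — this is a node (ordinary double point).
Classification: node.


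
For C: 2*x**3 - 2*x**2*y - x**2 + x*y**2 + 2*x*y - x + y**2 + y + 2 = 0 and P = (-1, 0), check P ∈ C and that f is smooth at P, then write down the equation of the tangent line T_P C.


Tangent line at P: 7*x - 3*y + 7 = 0.

Step 1: f(-1, 0) = 0, so P lies on C.
Step 2: partial derivatives
  f_x(x, y) = 6*x**2 - 4*x*y - 2*x + y**2 + 2*y - 1, f_y(x, y) = -2*x**2 + 2*x*y + 2*x + 2*y + 1.
  f_x(P) = 7, f_y(P) = -3 (gradient nonzero, so P is smooth).
Step 3: tangent line at P: 7·(x − -1) + -3·(y − 0) = 0.
Expanding: 7*x - 3*y + 7 = 0.


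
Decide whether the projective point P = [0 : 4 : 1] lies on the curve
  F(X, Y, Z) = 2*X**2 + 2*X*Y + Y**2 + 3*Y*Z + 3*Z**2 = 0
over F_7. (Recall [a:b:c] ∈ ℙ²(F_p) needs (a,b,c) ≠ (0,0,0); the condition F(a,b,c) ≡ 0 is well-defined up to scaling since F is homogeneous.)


F(0,4,1) ≡ 3 (mod 7); P is NOT on the curve.

Evaluate F(0, 4, 1) term-by-term (mod 7).
  2*X**2 ↦ 2·0·1·1 = 0
  2*X*Y ↦ 2·0·4·1 = 0
  Y**2 ↦ 1·1·16·1 = 16
  3*Y*Z ↦ 3·1·4·1 = 12
  3*Z**2 ↦ 3·1·1·1 = 3
Sum: F(0, 4, 1) = (0) + (0) + (16) + (12) + (3) = 31.
Reducing mod 7: 31 ≡ 3 (mod 7).
Since F(a, b, c) ≡ 3 ≠ 0 (mod 7), P does NOT lie on the curve.


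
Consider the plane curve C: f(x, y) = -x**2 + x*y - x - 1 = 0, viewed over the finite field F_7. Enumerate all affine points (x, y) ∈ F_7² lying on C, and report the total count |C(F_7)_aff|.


Affine F_7-points: {(1, 3), (2, 0), (3, 2), (4, 0), (5, 2), (6, 6)}; count = 6.

For each of the 49 pairs (x, y) ∈ F_7², evaluate f(x, y) mod 7. Record the zeros.
  x = 0: [0↦6, 1↦6, 2↦6, 3↦6, 4↦6, 5↦6, 6↦6]  zeros at y ∈ ∅
  x = 1: [0↦4, 1↦5, 2↦6, 3↦0, 4↦1, 5↦2, 6↦3]  zeros at y ∈ {3}
  x = 2: [0↦0, 1↦2, 2↦4, 3↦6, 4↦1, 5↦3, 6↦5]  zeros at y ∈ {0}
  x = 3: [0↦1, 1↦4, 2↦0, 3↦3, 4↦6, 5↦2, 6↦5]  zeros at y ∈ {2}
  x = 4: [0↦0, 1↦4, 2↦1, 3↦5, 4↦2, 5↦6, 6↦3]  zeros at y ∈ {0}
  x = 5: [0↦4, 1↦2, 2↦0, 3↦5, 4↦3, 5↦1, 6↦6]  zeros at y ∈ {2}
  x = 6: [0↦6, 1↦5, 2↦4, 3↦3, 4↦2, 5↦1, 6↦0]  zeros at y ∈ {6}
Collecting zeros: affine points = {(1, 3), (2, 0), (3, 2), (4, 0), (5, 2), (6, 6)}.
Total count |C(F_7)_aff| = 6.


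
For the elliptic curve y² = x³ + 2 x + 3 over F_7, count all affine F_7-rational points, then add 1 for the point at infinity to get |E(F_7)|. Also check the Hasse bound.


Affine points = {(2, 1), (2, 6), (3, 1), (3, 6), (6, 0)}; affine count = 5; |E(F_7)| = 6.

Discriminant check: Δ ∝ 4a³ + 27b² = 4·2³ + 27·3² = 4·8 + 27·9 ≡ 2 (mod 7). Nonzero ⇒ E is nonsingular.
For each x ∈ F_7, compute rhs = x³ + 2·x + 3 mod 7, then count y ∈ F_7 with y² ≡ rhs.
  x = 0: rhs = 3, matching y values: none (0 points).
  x = 1: rhs = 6, matching y values: none (0 points).
  x = 2: rhs = 1, matching y values: 1, 6 (2 points).
  x = 3: rhs = 1, matching y values: 1, 6 (2 points).
  x = 4: rhs = 5, matching y values: none (0 points).
  x = 5: rhs = 5, matching y values: none (0 points).
  x = 6: rhs = 0, matching y values: 0 (1 points).
Total affine count: 5.
Full point count |E(F_7)| = 5 + 1 = 6.
Hasse bound: |6 − (7+1)| = |-2| = 2 ≤ 2√7 ≈ 5.2915 ✓.


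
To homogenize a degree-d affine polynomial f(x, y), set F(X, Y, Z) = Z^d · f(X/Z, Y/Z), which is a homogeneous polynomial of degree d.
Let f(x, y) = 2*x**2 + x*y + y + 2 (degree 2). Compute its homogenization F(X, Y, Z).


F(X, Y, Z) = 2*X**2 + X*Y + Y*Z + 2*Z**2

deg(f) = 2.
Substitute x = X/Z, y = Y/Z into f, then multiply by Z^2.
  monomial 2·x^2·y^0 ↦ 2·X^2·Y^0·Z^0.
  monomial 1·x^1·y^1 ↦ 1·X^1·Y^1·Z^0.
  monomial 1·x^0·y^1 ↦ 1·X^0·Y^1·Z^1.
  monomial 2·x^0·y^0 ↦ 2·X^0·Y^0·Z^2.
Collecting: F(X, Y, Z) = 2*X**2 + X*Y + Y*Z + 2*Z**2.


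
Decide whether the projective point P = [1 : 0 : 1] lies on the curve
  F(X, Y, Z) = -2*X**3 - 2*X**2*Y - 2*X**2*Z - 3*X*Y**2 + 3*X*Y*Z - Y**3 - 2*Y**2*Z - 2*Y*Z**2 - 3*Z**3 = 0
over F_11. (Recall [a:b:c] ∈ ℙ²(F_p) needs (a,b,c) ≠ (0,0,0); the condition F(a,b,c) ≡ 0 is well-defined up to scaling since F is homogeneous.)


F(1,0,1) ≡ 4 (mod 11); P is NOT on the curve.

Evaluate F(1, 0, 1) term-by-term (mod 11).
  -2*X**3 ↦ -2·1·1·1 = -2
  -2*X**2*Y ↦ -2·1·0·1 = 0
  -2*X**2*Z ↦ -2·1·1·1 = -2
  -3*X*Y**2 ↦ -3·1·0·1 = 0
  3*X*Y*Z ↦ 3·1·0·1 = 0
  -Y**3 ↦ -1·1·0·1 = 0
  -2*Y**2*Z ↦ -2·1·0·1 = 0
  -2*Y*Z**2 ↦ -2·1·0·1 = 0
  -3*Z**3 ↦ -3·1·1·1 = -3
Sum: F(1, 0, 1) = (-2) + (0) + (-2) + (0) + (0) + (0) + (0) + (0) + (-3) = -7.
Reducing mod 11: -7 ≡ 4 (mod 11).
Since F(a, b, c) ≡ 4 ≠ 0 (mod 11), P does NOT lie on the curve.


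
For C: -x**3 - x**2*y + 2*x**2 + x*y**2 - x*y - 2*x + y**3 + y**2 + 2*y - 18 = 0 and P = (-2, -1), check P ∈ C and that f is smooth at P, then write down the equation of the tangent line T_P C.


Tangent line at P: -24*x + 5*y - 43 = 0.

Step 1: f(-2, -1) = 0, so P lies on C.
Step 2: partial derivatives
  f_x(x, y) = -3*x**2 - 2*x*y + 4*x + y**2 - y - 2, f_y(x, y) = -x**2 + 2*x*y - x + 3*y**2 + 2*y + 2.
  f_x(P) = -24, f_y(P) = 5 (gradient nonzero, so P is smooth).
Step 3: tangent line at P: -24·(x − -2) + 5·(y − -1) = 0.
Expanding: -24*x + 5*y - 43 = 0.


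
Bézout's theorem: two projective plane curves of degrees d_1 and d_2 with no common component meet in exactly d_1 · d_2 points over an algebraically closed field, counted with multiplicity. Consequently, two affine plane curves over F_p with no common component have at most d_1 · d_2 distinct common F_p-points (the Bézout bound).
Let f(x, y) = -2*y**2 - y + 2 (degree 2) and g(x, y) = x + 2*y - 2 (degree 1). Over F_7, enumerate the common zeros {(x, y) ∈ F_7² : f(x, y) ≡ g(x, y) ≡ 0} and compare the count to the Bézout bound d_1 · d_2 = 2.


Common zeros: ∅; count = 0; Bézout bound = 2.

deg(f) = 2, deg(g) = 1, so Bézout bound = 2.
Scan x ∈ F_7. For each x, list the y ∈ F_7 with f(x, y) ≡ 0 and those with g(x, y) ≡ 0 (mod 7); the common zeros in that column are the intersection.
  x = 0: f ≡ 0 at y ∈ ∅; g ≡ 0 at y ∈ {1}; common: ∅.
  x = 1: f ≡ 0 at y ∈ ∅; g ≡ 0 at y ∈ {4}; common: ∅.
  x = 2: f ≡ 0 at y ∈ ∅; g ≡ 0 at y ∈ {0}; common: ∅.
  x = 3: f ≡ 0 at y ∈ ∅; g ≡ 0 at y ∈ {3}; common: ∅.
  x = 4: f ≡ 0 at y ∈ ∅; g ≡ 0 at y ∈ {6}; common: ∅.
  x = 5: f ≡ 0 at y ∈ ∅; g ≡ 0 at y ∈ {2}; common: ∅.
  x = 6: f ≡ 0 at y ∈ ∅; g ≡ 0 at y ∈ {5}; common: ∅.
Collecting: common zeros = ∅, so the count is 0.
Comparison with the Bézout bound: 0 ≤ 2 = deg(f)·deg(g), as expected for curves with no common component (the affine F_7-count falls short of the bound because intersections may lie at infinity, over extension fields, or carry multiplicity).


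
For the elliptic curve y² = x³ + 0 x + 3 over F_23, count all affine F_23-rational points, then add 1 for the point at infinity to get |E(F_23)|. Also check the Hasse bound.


Affine points = {(0, 7), (0, 16), (1, 2), (1, 21), (5, 6), (5, 17), (6, 9), (6, 14), (7, 1), (7, 22), (8, 3), (8, 20), (11, 0), (12, 11), (12, 12), (18, 4), (18, 19), (19, 10), (19, 13), (21, 8), (21, 15), (22, 5), (22, 18)}; affine count = 23; |E(F_23)| = 24.

Discriminant check: Δ ∝ 4a³ + 27b² = 4·0³ + 27·3² = 4·0 + 27·9 ≡ 13 (mod 23). Nonzero ⇒ E is nonsingular.
For each x ∈ F_23, compute rhs = x³ + 0·x + 3 mod 23, then count y ∈ F_23 with y² ≡ rhs.
  x = 0: rhs = 3, matching y values: 7, 16 (2 points).
  x = 1: rhs = 4, matching y values: 2, 21 (2 points).
  x = 2: rhs = 11, matching y values: none (0 points).
  x = 3: rhs = 7, matching y values: none (0 points).
  x = 4: rhs = 21, matching y values: none (0 points).
  x = 5: rhs = 13, matching y values: 6, 17 (2 points).
  x = 6: rhs = 12, matching y values: 9, 14 (2 points).
  x = 7: rhs = 1, matching y values: 1, 22 (2 points).
  x = 8: rhs = 9, matching y values: 3, 20 (2 points).
  x = 9: rhs = 19, matching y values: none (0 points).
  x = 10: rhs = 14, matching y values: none (0 points).
  x = 11: rhs = 0, matching y values: 0 (1 points).
  x = 12: rhs = 6, matching y values: 11, 12 (2 points).
  x = 13: rhs = 15, matching y values: none (0 points).
  x = 14: rhs = 10, matching y values: none (0 points).
  x = 15: rhs = 20, matching y values: none (0 points).
  x = 16: rhs = 5, matching y values: none (0 points).
  x = 17: rhs = 17, matching y values: none (0 points).
  x = 18: rhs = 16, matching y values: 4, 19 (2 points).
  x = 19: rhs = 8, matching y values: 10, 13 (2 points).
  x = 20: rhs = 22, matching y values: none (0 points).
  x = 21: rhs = 18, matching y values: 8, 15 (2 points).
  x = 22: rhs = 2, matching y values: 5, 18 (2 points).
Total affine count: 23.
Full point count |E(F_23)| = 23 + 1 = 24.
Hasse bound: |24 − (23+1)| = |0| = 0 ≤ 2√23 ≈ 9.5917 ✓.


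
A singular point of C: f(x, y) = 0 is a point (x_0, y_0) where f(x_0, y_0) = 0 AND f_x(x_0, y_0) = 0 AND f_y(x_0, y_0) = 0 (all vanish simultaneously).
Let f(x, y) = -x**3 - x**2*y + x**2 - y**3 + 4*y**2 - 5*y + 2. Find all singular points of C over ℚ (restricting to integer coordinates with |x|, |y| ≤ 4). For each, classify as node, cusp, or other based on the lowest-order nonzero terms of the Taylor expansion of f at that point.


Singular points: {(0, 1)}; classification: cusp.

Compute partial derivatives:
  f_x = -3*x**2 - 2*x*y + 2*x.
  f_y = -x**2 - 3*y**2 + 8*y - 5.
Scan x_0 ∈ {−4, ..., 4}. For each x_0, f_y(x_0, y) is a polynomial in y; find its integer roots y ∈ {−4, ..., 4}, then test f_x and f at those candidates.
  x = -4: f_y(-4, y) = -3*y**2 + 8*y - 21; no integer root y with |y| ≤ 4.
  x = -3: f_y(-3, y) = -3*y**2 + 8*y - 14; no integer root y with |y| ≤ 4.
  x = -2: f_y(-2, y) = -3*y**2 + 8*y - 9; no integer root y with |y| ≤ 4.
  x = -1: f_y(-1, y) = -3*y**2 + 8*y - 6; no integer root y with |y| ≤ 4.
  x = 0: f_y(0, y) = -3*y**2 + 8*y - 5; vanishes at y ∈ {1}. (0, 1): f_x = 0, f = 0 — SINGULAR.
  x = 1: f_y(1, y) = -3*y**2 + 8*y - 6; no integer root y with |y| ≤ 4.
  x = 2: f_y(2, y) = -3*y**2 + 8*y - 9; no integer root y with |y| ≤ 4.
  x = 3: f_y(3, y) = -3*y**2 + 8*y - 14; no integer root y with |y| ≤ 4.
  x = 4: f_y(4, y) = -3*y**2 + 8*y - 21; no integer root y with |y| ≤ 4.
Only singular point on the grid: (0, 1).
Classify: substitute x = 0 + u, y = 1 + v and expand: f = -u**3 - u**2*v - v**3 + v**2.
No constant or linear terms (consistent with a singular point). Quadratic part: v**2. Cubic part: -u**3 - u**2*v - v**3.
The quadratic part v**2 is a perfect square, so there is a single (double) tangent line v = 0, i.e. y = 1. Restricting the cubic part to that line (v = 0) leaves -u**3 ≠ 0, so f is not divisible by v and the branch is v² ≈ u**3 to lowest order — this is a cusp.
Classification: cusp.


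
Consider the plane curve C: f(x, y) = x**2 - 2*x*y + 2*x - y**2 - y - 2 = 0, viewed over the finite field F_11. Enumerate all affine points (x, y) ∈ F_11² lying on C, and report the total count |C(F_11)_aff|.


Affine F_11-points: {(0, 4), (0, 6), (2, 1), (2, 5), (4, 0), (4, 2), (5, 0), (6, 4), (6, 5), (9, 1), (9, 2), (10, 6)}; count = 12.

For each of the 121 pairs (x, y) ∈ F_11², evaluate f(x, y) mod 11. Record the zeros.
  x = 0: [0↦9, 1↦7, 2↦3, 3↦8, 4↦0, 5↦1, 6↦0, 7↦8, 8↦3, 9↦7, 10↦9]  zeros at y ∈ {4, 6}
  x = 1: [0↦1, 1↦8, 2↦2, 3↦5, 4↦6, 5↦5, 6↦2, 7↦8, 8↦1, 9↦3, 10↦3]  zeros at y ∈ ∅
  x = 2: [0↦6, 1↦0, 2↦3, 3↦4, 4↦3, 5↦0, 6↦6, 7↦10, 8↦1, 9↦1, 10↦10]  zeros at y ∈ {1, 5}
  x = 3: [0↦2, 1↦5, 2↦6, 3↦5, 4↦2, 5↦8, 6↦1, 7↦3, 8↦3, 9↦1, 10↦8]  zeros at y ∈ ∅
  x = 4: [0↦0, 1↦1, 2↦0, 3↦8, 4↦3, 5↦7, 6↦9, 7↦9, 8↦7, 9↦3, 10↦8]  zeros at y ∈ {0, 2}
  x = 5: [0↦0, 1↦10, 2↦7, 3↦2, 4↦6, 5↦8, 6↦8, 7↦6, 8↦2, 9↦7, 10↦10]  zeros at y ∈ {0}
  x = 6: [0↦2, 1↦10, 2↦5, 3↦9, 4↦0, 5↦0, 6↦9, 7↦5, 8↦10, 9↦2, 10↦3]  zeros at y ∈ {4, 5}
  x = 7: [0↦6, 1↦1, 2↦5, 3↦7, 4↦7, 5↦5, 6↦1, 7↦6, 8↦9, 9↦10, 10↦9]  zeros at y ∈ ∅
  x = 8: [0↦1, 1↦5, 2↦7, 3↦7, 4↦5, 5↦1, 6↦6, 7↦9, 8↦10, 9↦9, 10↦6]  zeros at y ∈ ∅
  x = 9: [0↦9, 1↦0, 2↦0, 3↦9, 4↦5, 5↦10, 6↦2, 7↦3, 8↦2, 9↦10, 10↦5]  zeros at y ∈ {1, 2}
  x = 10: [0↦8, 1↦8, 2↦6, 3↦2, 4↦7, 5↦10, 6↦0, 7↦10, 8↦7, 9↦2, 10↦6]  zeros at y ∈ {6}
Collecting zeros: affine points = {(0, 4), (0, 6), (2, 1), (2, 5), (4, 0), (4, 2), (5, 0), (6, 4), (6, 5), (9, 1), (9, 2), (10, 6)}.
Total count |C(F_11)_aff| = 12.


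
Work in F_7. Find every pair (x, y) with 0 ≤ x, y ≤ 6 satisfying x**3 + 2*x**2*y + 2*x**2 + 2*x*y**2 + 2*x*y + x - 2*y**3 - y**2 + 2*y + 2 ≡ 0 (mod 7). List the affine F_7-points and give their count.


Affine F_7-points: {(0, 2), (1, 3), (1, 5), (2, 1), (2, 3), (3, 3), (5, 0)}; count = 7.

For each of the 49 pairs (x, y) ∈ F_7², evaluate f(x, y) mod 7. Record the zeros.
  x = 0: [0↦2, 1↦1, 2↦0, 3↦1, 4↦6, 5↦3, 6↦1]  zeros at y ∈ {2}
  x = 1: [0↦6, 1↦4, 2↦6, 3↦0, 4↦2, 5↦0, 6↦3]  zeros at y ∈ {3, 5}
  x = 2: [0↦6, 1↦0, 2↦2, 3↦0, 4↦3, 5↦6, 6↦4]  zeros at y ∈ {1, 3}
  x = 3: [0↦1, 1↦2, 2↦1, 3↦0, 4↦1, 5↦6, 6↦3]  zeros at y ∈ {3}
  x = 4: [0↦4, 1↦2, 2↦2, 3↦6, 4↦2, 5↦6, 6↦6]  zeros at y ∈ ∅
  x = 5: [0↦0, 1↦6, 2↦4, 3↦3, 4↦5, 5↦5, 6↦5]  zeros at y ∈ {0}
  x = 6: [0↦2, 1↦6, 2↦6, 3↦4, 4↦2, 5↦2, 6↦6]  zeros at y ∈ ∅
Collecting zeros: affine points = {(0, 2), (1, 3), (1, 5), (2, 1), (2, 3), (3, 3), (5, 0)}.
Total count |C(F_7)_aff| = 7.


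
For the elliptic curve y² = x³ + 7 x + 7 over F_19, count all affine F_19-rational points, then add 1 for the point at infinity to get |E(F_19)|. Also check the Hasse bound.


Affine points = {(0, 8), (0, 11), (3, 6), (3, 13), (4, 2), (4, 17), (7, 0), (8, 9), (8, 10), (9, 1), (9, 18), (11, 3), (11, 16), (16, 4), (16, 15), (17, 2), (17, 17)}; affine count = 17; |E(F_19)| = 18.

Discriminant check: Δ ∝ 4a³ + 27b² = 4·7³ + 27·7² = 4·343 + 27·49 ≡ 16 (mod 19). Nonzero ⇒ E is nonsingular.
For each x ∈ F_19, compute rhs = x³ + 7·x + 7 mod 19, then count y ∈ F_19 with y² ≡ rhs.
  x = 0: rhs = 7, matching y values: 8, 11 (2 points).
  x = 1: rhs = 15, matching y values: none (0 points).
  x = 2: rhs = 10, matching y values: none (0 points).
  x = 3: rhs = 17, matching y values: 6, 13 (2 points).
  x = 4: rhs = 4, matching y values: 2, 17 (2 points).
  x = 5: rhs = 15, matching y values: none (0 points).
  x = 6: rhs = 18, matching y values: none (0 points).
  x = 7: rhs = 0, matching y values: 0 (1 points).
  x = 8: rhs = 5, matching y values: 9, 10 (2 points).
  x = 9: rhs = 1, matching y values: 1, 18 (2 points).
  x = 10: rhs = 13, matching y values: none (0 points).
  x = 11: rhs = 9, matching y values: 3, 16 (2 points).
  x = 12: rhs = 14, matching y values: none (0 points).
  x = 13: rhs = 15, matching y values: none (0 points).
  x = 14: rhs = 18, matching y values: none (0 points).
  x = 15: rhs = 10, matching y values: none (0 points).
  x = 16: rhs = 16, matching y values: 4, 15 (2 points).
  x = 17: rhs = 4, matching y values: 2, 17 (2 points).
  x = 18: rhs = 18, matching y values: none (0 points).
Total affine count: 17.
Full point count |E(F_19)| = 17 + 1 = 18.
Hasse bound: |18 − (19+1)| = |-2| = 2 ≤ 2√19 ≈ 8.7178 ✓.


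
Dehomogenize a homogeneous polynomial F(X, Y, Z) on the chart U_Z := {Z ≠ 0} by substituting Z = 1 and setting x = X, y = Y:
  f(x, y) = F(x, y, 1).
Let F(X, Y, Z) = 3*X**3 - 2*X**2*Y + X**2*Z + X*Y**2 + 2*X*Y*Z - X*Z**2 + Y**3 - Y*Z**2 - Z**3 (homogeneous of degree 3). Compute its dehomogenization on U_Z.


f(x, y) = 3*x**3 - 2*x**2*y + x**2 + x*y**2 + 2*x*y - x + y**3 - y - 1

On U_Z we set Z = 1. Each monomial c·X^i·Y^j·Z^k in F becomes c·x^i·y^j·1^k = c·x^i·y^j.
Substituting Z = 1: F(X, Y, 1) = 3*x**3 - 2*x**2*y + x**2 + x*y**2 + 2*x*y - x + y**3 - y - 1.
Note: deg(f) ≤ deg(F) = 3; strict inequality happens when F is divisible by Z (lost terms).


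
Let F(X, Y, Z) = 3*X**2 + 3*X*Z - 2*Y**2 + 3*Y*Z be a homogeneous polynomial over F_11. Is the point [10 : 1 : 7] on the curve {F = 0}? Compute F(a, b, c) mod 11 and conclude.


F(10,1,7) ≡ 1 (mod 11); P is NOT on the curve.

Evaluate F(10, 1, 7) term-by-term (mod 11).
  3*X**2 ↦ 3·100·1·1 = 300
  3*X*Z ↦ 3·10·1·7 = 210
  -2*Y**2 ↦ -2·1·1·1 = -2
  3*Y*Z ↦ 3·1·1·7 = 21
Sum: F(10, 1, 7) = (300) + (210) + (-2) + (21) = 529.
Reducing mod 11: 529 ≡ 1 (mod 11).
Since F(a, b, c) ≡ 1 ≠ 0 (mod 11), P does NOT lie on the curve.


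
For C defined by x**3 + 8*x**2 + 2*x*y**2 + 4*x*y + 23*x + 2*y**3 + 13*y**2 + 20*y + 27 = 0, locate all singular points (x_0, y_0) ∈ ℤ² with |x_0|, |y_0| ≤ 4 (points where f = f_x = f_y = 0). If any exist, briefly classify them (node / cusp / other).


Singular points: {(-3, -1)}; classification: node.

Compute partial derivatives:
  f_x = 3*x**2 + 16*x + 2*y**2 + 4*y + 23.
  f_y = 4*x*y + 4*x + 6*y**2 + 26*y + 20.
Scan x_0 ∈ {−4, ..., 4}. For each x_0, f_y(x_0, y) is a polynomial in y; find its integer roots y ∈ {−4, ..., 4}, then test f_x and f at those candidates.
  x = -4: f_y(-4, y) = 6*y**2 + 10*y + 4; vanishes at y ∈ {-1}. (-4, -1): f_x = 5 ≠ 0.
  x = -3: f_y(-3, y) = 6*y**2 + 14*y + 8; vanishes at y ∈ {-1}. (-3, -1): f_x = 0, f = 0 — SINGULAR.
  x = -2: f_y(-2, y) = 6*y**2 + 18*y + 12; vanishes at y ∈ {-2, -1}. (-2, -2): f_x = 3 ≠ 0; (-2, -1): f_x = 1 ≠ 0.
  x = -1: f_y(-1, y) = 6*y**2 + 22*y + 16; vanishes at y ∈ {-1}. (-1, -1): f_x = 8 ≠ 0.
  x = 0: f_y(0, y) = 6*y**2 + 26*y + 20; vanishes at y ∈ {-1}. (0, -1): f_x = 21 ≠ 0.
  x = 1: f_y(1, y) = 6*y**2 + 30*y + 24; vanishes at y ∈ {-4, -1}. (1, -4): f_x = 58 ≠ 0; (1, -1): f_x = 40 ≠ 0.
  x = 2: f_y(2, y) = 6*y**2 + 34*y + 28; vanishes at y ∈ {-1}. (2, -1): f_x = 65 ≠ 0.
  x = 3: f_y(3, y) = 6*y**2 + 38*y + 32; vanishes at y ∈ {-1}. (3, -1): f_x = 96 ≠ 0.
  x = 4: f_y(4, y) = 6*y**2 + 42*y + 36; vanishes at y ∈ {-1}. (4, -1): f_x = 133 ≠ 0.
Only singular point on the grid: (-3, -1).
Classify: substitute x = -3 + u, y = -1 + v and expand: f = u**3 - u**2 + 2*u*v**2 + 2*v**3 + v**2.
No constant or linear terms (consistent with a singular point). Quadratic part: -u**2 + v**2. Cubic part: u**3 + 2*u*v**2 + 2*v**3.
The quadratic part v**2 - u**2 = (v − u)(v + u) splits into two distinct linear factors, so there are two distinct tangent lines y − -1 = ±(x − -3) — this is a node (ordinary double point).
Classification: node.


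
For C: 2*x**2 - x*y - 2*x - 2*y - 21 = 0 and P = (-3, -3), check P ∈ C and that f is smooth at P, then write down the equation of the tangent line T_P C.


Tangent line at P: -11*x + y - 30 = 0.

Step 1: f(-3, -3) = 0, so P lies on C.
Step 2: partial derivatives
  f_x(x, y) = 4*x - y - 2, f_y(x, y) = -x - 2.
  f_x(P) = -11, f_y(P) = 1 (gradient nonzero, so P is smooth).
Step 3: tangent line at P: -11·(x − -3) + 1·(y − -3) = 0.
Expanding: -11*x + y - 30 = 0.


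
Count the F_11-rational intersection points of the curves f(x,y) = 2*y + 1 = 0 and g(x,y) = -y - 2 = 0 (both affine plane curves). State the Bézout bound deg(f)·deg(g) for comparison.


Common zeros: ∅; count = 0; Bézout bound = 1.

deg(f) = 1, deg(g) = 1, so Bézout bound = 1.
Scan x ∈ F_11. For each x, list the y ∈ F_11 with f(x, y) ≡ 0 and those with g(x, y) ≡ 0 (mod 11); the common zeros in that column are the intersection.
  x = 0: f ≡ 0 at y ∈ {5}; g ≡ 0 at y ∈ {9}; common: ∅.
  x = 1: f ≡ 0 at y ∈ {5}; g ≡ 0 at y ∈ {9}; common: ∅.
  x = 2: f ≡ 0 at y ∈ {5}; g ≡ 0 at y ∈ {9}; common: ∅.
  x = 3: f ≡ 0 at y ∈ {5}; g ≡ 0 at y ∈ {9}; common: ∅.
  x = 4: f ≡ 0 at y ∈ {5}; g ≡ 0 at y ∈ {9}; common: ∅.
  x = 5: f ≡ 0 at y ∈ {5}; g ≡ 0 at y ∈ {9}; common: ∅.
  x = 6: f ≡ 0 at y ∈ {5}; g ≡ 0 at y ∈ {9}; common: ∅.
  x = 7: f ≡ 0 at y ∈ {5}; g ≡ 0 at y ∈ {9}; common: ∅.
  x = 8: f ≡ 0 at y ∈ {5}; g ≡ 0 at y ∈ {9}; common: ∅.
  x = 9: f ≡ 0 at y ∈ {5}; g ≡ 0 at y ∈ {9}; common: ∅.
  x = 10: f ≡ 0 at y ∈ {5}; g ≡ 0 at y ∈ {9}; common: ∅.
Collecting: common zeros = ∅, so the count is 0.
Comparison with the Bézout bound: 0 ≤ 1 = deg(f)·deg(g), as expected for curves with no common component (the affine F_11-count falls short of the bound because intersections may lie at infinity, over extension fields, or carry multiplicity).


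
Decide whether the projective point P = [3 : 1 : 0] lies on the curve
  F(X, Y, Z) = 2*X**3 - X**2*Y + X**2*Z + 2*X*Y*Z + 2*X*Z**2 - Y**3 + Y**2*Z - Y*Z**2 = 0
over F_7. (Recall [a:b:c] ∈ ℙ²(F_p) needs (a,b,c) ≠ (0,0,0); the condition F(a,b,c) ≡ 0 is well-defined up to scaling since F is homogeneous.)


F(3,1,0) ≡ 2 (mod 7); P is NOT on the curve.

Evaluate F(3, 1, 0) term-by-term (mod 7).
  2*X**3 ↦ 2·27·1·1 = 54
  -X**2*Y ↦ -1·9·1·1 = -9
  X**2*Z ↦ 1·9·1·0 = 0
  2*X*Y*Z ↦ 2·3·1·0 = 0
  2*X*Z**2 ↦ 2·3·1·0 = 0
  -Y**3 ↦ -1·1·1·1 = -1
  Y**2*Z ↦ 1·1·1·0 = 0
  -Y*Z**2 ↦ -1·1·1·0 = 0
Sum: F(3, 1, 0) = (54) + (-9) + (0) + (0) + (0) + (-1) + (0) + (0) = 44.
Reducing mod 7: 44 ≡ 2 (mod 7).
Since F(a, b, c) ≡ 2 ≠ 0 (mod 7), P does NOT lie on the curve.


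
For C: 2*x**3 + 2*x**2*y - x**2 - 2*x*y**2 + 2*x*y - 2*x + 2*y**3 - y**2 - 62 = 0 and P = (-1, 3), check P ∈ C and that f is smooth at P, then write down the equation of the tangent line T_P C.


Tangent line at P: -18*x + 60*y - 198 = 0.

Step 1: f(-1, 3) = 0, so P lies on C.
Step 2: partial derivatives
  f_x(x, y) = 6*x**2 + 4*x*y - 2*x - 2*y**2 + 2*y - 2, f_y(x, y) = 2*x**2 - 4*x*y + 2*x + 6*y**2 - 2*y.
  f_x(P) = -18, f_y(P) = 60 (gradient nonzero, so P is smooth).
Step 3: tangent line at P: -18·(x − -1) + 60·(y − 3) = 0.
Expanding: -18*x + 60*y - 198 = 0.


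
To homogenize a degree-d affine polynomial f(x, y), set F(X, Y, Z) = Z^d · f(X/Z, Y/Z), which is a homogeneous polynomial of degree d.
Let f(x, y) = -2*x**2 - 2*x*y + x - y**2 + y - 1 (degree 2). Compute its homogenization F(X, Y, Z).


F(X, Y, Z) = -2*X**2 - 2*X*Y + X*Z - Y**2 + Y*Z - Z**2

deg(f) = 2.
Substitute x = X/Z, y = Y/Z into f, then multiply by Z^2.
  monomial -2·x^2·y^0 ↦ -2·X^2·Y^0·Z^0.
  monomial -2·x^1·y^1 ↦ -2·X^1·Y^1·Z^0.
  monomial 1·x^1·y^0 ↦ 1·X^1·Y^0·Z^1.
  monomial -1·x^0·y^2 ↦ -1·X^0·Y^2·Z^0.
  monomial 1·x^0·y^1 ↦ 1·X^0·Y^1·Z^1.
  monomial -1·x^0·y^0 ↦ -1·X^0·Y^0·Z^2.
Collecting: F(X, Y, Z) = -2*X**2 - 2*X*Y + X*Z - Y**2 + Y*Z - Z**2.


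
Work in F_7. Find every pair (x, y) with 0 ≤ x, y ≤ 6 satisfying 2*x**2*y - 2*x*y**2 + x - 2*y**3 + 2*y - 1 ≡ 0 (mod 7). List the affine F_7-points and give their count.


Affine F_7-points: {(0, 3), (1, 0), (1, 1), (1, 5), (3, 1), (4, 3), (5, 6), (6, 5)}; count = 8.

For each of the 49 pairs (x, y) ∈ F_7², evaluate f(x, y) mod 7. Record the zeros.
  x = 0: [0↦6, 1↦6, 2↦1, 3↦0, 4↦5, 5↦4, 6↦6]  zeros at y ∈ {3}
  x = 1: [0↦0, 1↦0, 2↦5, 3↦3, 4↦3, 5↦0, 6↦3]  zeros at y ∈ {0, 1, 5}
  x = 2: [0↦1, 1↦5, 2↦3, 3↦4, 4↦3, 5↦2, 6↦3]  zeros at y ∈ ∅
  x = 3: [0↦2, 1↦0, 2↦2, 3↦3, 4↦5, 5↦3, 6↦6]  zeros at y ∈ {1}
  x = 4: [0↦3, 1↦6, 2↦2, 3↦0, 4↦2, 5↦3, 6↦5]  zeros at y ∈ {3}
  x = 5: [0↦4, 1↦2, 2↦3, 3↦2, 4↦1, 5↦2, 6↦0]  zeros at y ∈ {6}
  x = 6: [0↦5, 1↦2, 2↦5, 3↦2, 4↦2, 5↦0, 6↦5]  zeros at y ∈ {5}
Collecting zeros: affine points = {(0, 3), (1, 0), (1, 1), (1, 5), (3, 1), (4, 3), (5, 6), (6, 5)}.
Total count |C(F_7)_aff| = 8.
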